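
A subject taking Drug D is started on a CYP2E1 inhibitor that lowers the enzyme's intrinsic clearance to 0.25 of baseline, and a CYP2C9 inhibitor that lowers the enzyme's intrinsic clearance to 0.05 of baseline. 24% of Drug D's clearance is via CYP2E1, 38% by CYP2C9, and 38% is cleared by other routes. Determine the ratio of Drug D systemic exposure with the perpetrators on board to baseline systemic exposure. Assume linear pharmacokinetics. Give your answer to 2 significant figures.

2.2

The CYP2E1 pathway (24% of clearance) falls to 0.25× activity: 0.24 × 0.25 = 0.06.
The CYP2C9 pathway (38% of clearance) is reduced to 0.05× activity: 0.38 × 0.05 = 0.019.
The remaining 38% of clearance is unaffected.
Relative clearance = 0.06 + 0.019 + 0.38 = 0.459.
Systemic exposure ∝ 1/CL: fold-change = 1 / 0.459 = 2.2.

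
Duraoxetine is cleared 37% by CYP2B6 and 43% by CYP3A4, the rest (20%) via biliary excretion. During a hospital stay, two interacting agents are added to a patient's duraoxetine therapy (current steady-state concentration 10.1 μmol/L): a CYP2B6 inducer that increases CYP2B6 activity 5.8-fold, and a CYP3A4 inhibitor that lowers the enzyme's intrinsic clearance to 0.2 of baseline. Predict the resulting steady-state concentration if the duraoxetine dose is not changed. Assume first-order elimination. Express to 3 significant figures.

The CYP2B6 pathway (37% of clearance) increases to 5.8× activity: 0.37 × 5.8 = 2.146.
The CYP3A4 pathway (43% of clearance) drops to 0.2× activity: 0.43 × 0.2 = 0.086.
The remaining 20% of clearance is unaffected.
New clearance relative to baseline: 2.146 + 0.086 + 0.2 = 2.432.
New steady-state concentration = 10.1 / 2.432 = 4.15 μmol/L (concentration scales inversely with clearance).

4.15 μmol/L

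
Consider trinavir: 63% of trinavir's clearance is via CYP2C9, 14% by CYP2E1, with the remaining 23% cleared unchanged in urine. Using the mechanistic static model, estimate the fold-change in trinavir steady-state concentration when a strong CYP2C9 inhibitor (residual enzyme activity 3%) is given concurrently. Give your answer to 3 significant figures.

The CYP2C9 pathway (63% of clearance) drops to 0.03× activity: 0.63 × 0.03 = 0.0189.
CYP2E1 (14%) and the residual 23% are unaffected.
New clearance relative to baseline: 0.0189 + 0.14 + 0.23 = 0.3889.
Steady-state concentration ratio = CL_old/CL_new = 1 / 0.3889 = 2.57.

2.57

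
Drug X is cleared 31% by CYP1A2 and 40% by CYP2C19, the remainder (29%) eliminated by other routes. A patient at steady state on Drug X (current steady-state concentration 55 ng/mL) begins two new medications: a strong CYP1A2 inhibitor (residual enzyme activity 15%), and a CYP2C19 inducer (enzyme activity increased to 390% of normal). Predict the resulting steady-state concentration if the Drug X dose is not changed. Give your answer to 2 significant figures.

29 ng/mL

CYP1A2: 0.31 × 0.15 = 0.0465
CYP2C19: 0.4 × 3.9 = 1.56
Other: 0.29 (unchanged)
CL_new/CL_old = 0.0465 + 1.56 + 0.29 = 1.8965.
Steady-state concentration ∝ 1/CL: new value = 55 / 1.8965 = 29 ng/mL.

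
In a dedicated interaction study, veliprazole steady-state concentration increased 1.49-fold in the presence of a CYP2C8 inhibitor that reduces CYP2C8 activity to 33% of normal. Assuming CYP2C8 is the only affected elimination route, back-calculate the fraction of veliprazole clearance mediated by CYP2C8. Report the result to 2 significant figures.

CL'/CL = 1 / 1.49 = 0.6711
0.33·fm + (1 − fm) = 0.6711
fm = (0.6711 − 1) / (0.33 − 1) = 0.49

0.49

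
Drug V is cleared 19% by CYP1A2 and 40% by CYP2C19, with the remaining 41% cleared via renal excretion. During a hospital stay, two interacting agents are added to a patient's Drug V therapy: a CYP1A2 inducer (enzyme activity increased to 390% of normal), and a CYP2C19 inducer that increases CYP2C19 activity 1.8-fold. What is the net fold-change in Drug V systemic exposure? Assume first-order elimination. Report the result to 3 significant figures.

0.534

The CYP1A2 pathway (19% of clearance) increases to 3.9× activity: 0.19 × 3.9 = 0.741.
The CYP2C19 pathway (40% of clearance) increases to 1.8× activity: 0.4 × 1.8 = 0.72.
Non-CYP routes (41%) are unchanged.
CL_new/CL_old = 0.741 + 0.72 + 0.41 = 1.871.
Net systemic exposure ratio = 1 / 1.871 = 0.534.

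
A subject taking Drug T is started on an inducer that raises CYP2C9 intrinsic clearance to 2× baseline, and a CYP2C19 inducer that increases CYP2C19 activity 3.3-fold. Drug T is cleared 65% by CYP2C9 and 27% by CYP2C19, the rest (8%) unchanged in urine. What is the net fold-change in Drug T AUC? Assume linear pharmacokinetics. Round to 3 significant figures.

CYP2C9: 0.65 × 2 = 1.3
CYP2C19: 0.27 × 3.3 = 0.891
Other: 0.08 (unchanged)
CL_new/CL_old = 1.3 + 0.891 + 0.08 = 2.271.
Because AUC varies inversely with clearance, the combined effect is 1 / 2.271 = 0.440.

0.440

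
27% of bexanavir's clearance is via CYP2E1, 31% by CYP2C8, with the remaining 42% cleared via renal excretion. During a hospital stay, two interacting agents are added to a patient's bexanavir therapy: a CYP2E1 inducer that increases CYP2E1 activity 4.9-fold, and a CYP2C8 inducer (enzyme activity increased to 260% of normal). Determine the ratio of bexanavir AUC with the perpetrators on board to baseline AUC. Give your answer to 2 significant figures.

CYP2E1: 0.27 × 4.9 = 1.323
CYP2C8: 0.31 × 2.6 = 0.806
Other: 0.42 (unchanged)
Relative clearance = 1.323 + 0.806 + 0.42 = 2.549.
Because AUC varies inversely with clearance, the combined effect is 1 / 2.549 = 0.39.

0.39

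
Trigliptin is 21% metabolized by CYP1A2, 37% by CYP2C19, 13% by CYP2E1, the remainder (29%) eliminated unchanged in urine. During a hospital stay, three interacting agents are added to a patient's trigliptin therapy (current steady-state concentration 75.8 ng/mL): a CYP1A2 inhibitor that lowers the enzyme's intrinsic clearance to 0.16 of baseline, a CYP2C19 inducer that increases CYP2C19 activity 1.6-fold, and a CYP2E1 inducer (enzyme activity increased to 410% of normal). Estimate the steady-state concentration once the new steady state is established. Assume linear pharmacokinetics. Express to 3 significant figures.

52.3 ng/mL

CYP1A2: 0.21 × 0.16 = 0.0336
CYP2C19: 0.37 × 1.6 = 0.592
CYP2E1: 0.13 × 4.1 = 0.533
Other: 0.29 (unchanged)
Relative clearance = 0.0336 + 0.592 + 0.533 + 0.29 = 1.4486.
New steady-state concentration = 75.8 / 1.4486 = 52.3 ng/mL (concentration scales inversely with clearance).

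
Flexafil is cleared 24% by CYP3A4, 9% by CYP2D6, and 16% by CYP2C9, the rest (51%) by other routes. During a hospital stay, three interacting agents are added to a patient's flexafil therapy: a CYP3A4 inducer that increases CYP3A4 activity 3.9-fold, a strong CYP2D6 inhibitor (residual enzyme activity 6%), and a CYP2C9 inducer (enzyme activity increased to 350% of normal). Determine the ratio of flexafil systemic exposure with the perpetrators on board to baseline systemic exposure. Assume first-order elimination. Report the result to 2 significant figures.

CYP3A4: 0.24 × 3.9 = 0.936
CYP2D6: 0.09 × 0.06 = 0.0054
CYP2C9: 0.16 × 3.5 = 0.56
Other: 0.51 (unchanged)
Relative clearance = 0.936 + 0.0054 + 0.56 + 0.51 = 2.0114.
Systemic exposure ∝ 1/CL: fold-change = 1 / 2.0114 = 0.50.

0.50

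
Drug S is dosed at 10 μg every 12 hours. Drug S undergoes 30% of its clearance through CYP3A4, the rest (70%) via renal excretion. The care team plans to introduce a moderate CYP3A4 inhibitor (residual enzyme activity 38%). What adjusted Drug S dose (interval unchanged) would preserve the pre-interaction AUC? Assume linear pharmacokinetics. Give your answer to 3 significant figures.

The CYP3A4 pathway (30% of clearance) is reduced to 0.38× activity: 0.3 × 0.38 = 0.114.
Non-CYP routes (70%) are unchanged.
CL_new/CL_old = 0.114 + 0.7 = 0.814.
Exposure is unchanged when dose changes in proportion to clearance. New dose = 10 μg × 0.814 = 8.14 μg.

8.14 μg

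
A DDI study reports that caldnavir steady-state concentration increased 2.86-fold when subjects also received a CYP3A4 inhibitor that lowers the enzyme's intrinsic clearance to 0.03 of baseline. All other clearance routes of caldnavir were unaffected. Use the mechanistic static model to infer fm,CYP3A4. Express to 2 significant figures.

0.67

Let fm be the CYP3A4 fraction. New clearance relative to baseline = fm × 0.03 + (1 − fm).
Steady-state concentration ratio = 1 / (new CL fraction), so new CL fraction = 1 / 2.86 = 0.3497.
fm × 0.03 + 1 − fm = 0.3497  ⇒  fm × (0.03 − 1) = −0.6503  ⇒  fm = 0.67.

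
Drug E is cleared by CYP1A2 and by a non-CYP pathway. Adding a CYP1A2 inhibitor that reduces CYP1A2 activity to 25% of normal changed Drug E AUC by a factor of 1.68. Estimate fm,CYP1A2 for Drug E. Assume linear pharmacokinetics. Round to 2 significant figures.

0.54

Let fm be the CYP1A2 fraction. New clearance relative to baseline = fm × 0.25 + (1 − fm).
AUC ratio = 1 / (new CL fraction), so new CL fraction = 1 / 1.68 = 0.5952.
fm × 0.25 + 1 − fm = 0.5952  ⇒  fm × (0.25 − 1) = −0.4048  ⇒  fm = 0.54.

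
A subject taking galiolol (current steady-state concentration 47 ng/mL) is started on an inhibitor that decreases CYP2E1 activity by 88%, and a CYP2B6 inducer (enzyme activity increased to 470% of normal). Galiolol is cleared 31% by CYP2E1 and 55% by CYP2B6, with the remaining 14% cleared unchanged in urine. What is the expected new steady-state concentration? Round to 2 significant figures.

The CYP2E1 pathway (31% of clearance) is reduced to 0.12× activity: 0.31 × 0.12 = 0.0372.
The CYP2B6 pathway (55% of clearance) is boosted to 4.7× activity: 0.55 × 4.7 = 2.585.
Non-CYP routes (14%) are unchanged.
CL_new/CL_old = 0.0372 + 2.585 + 0.14 = 2.7622.
Dividing the baseline by the relative clearance: 47 / 2.7622 = 17 ng/mL.

17 ng/mL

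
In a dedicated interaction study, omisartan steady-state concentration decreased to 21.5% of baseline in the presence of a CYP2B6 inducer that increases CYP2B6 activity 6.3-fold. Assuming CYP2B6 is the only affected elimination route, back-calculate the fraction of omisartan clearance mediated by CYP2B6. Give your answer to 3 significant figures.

CL'/CL = 1 / 0.215 = 4.651
6.3·fm + (1 − fm) = 4.651
fm = (4.651 − 1) / (6.3 − 1) = 0.689

0.689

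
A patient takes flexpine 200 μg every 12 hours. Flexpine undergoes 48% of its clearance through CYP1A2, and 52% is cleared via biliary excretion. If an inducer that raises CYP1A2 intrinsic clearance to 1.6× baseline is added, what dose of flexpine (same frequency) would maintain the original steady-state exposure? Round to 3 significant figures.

258 μg

The CYP1A2 pathway (48% of clearance) rises to 1.6× activity: 0.48 × 1.6 = 0.768.
The remaining 52% of clearance is unaffected.
CL_new/CL_old = 0.768 + 0.52 = 1.288.
To maintain the same steady-state level, dose must scale with clearance: new dose = 200 × 1.288 = 258 μg.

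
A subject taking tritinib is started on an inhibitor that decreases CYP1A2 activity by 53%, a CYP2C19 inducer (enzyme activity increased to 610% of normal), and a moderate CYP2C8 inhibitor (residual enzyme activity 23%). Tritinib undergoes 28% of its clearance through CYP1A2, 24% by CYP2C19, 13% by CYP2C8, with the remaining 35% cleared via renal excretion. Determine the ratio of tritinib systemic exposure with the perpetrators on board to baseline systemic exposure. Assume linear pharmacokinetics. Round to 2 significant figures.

0.51

The CYP1A2 pathway (28% of clearance) drops to 0.47× activity: 0.28 × 0.47 = 0.1316.
The CYP2C19 pathway (24% of clearance) is boosted to 6.1× activity: 0.24 × 6.1 = 1.464.
The CYP2C8 pathway (13% of clearance) is reduced to 0.23× activity: 0.13 × 0.23 = 0.0299.
Non-CYP routes (35%) are unchanged.
New clearance relative to baseline: 0.1316 + 1.464 + 0.0299 + 0.35 = 1.9755.
Because systemic exposure varies inversely with clearance, the combined effect is 1 / 1.9755 = 0.51.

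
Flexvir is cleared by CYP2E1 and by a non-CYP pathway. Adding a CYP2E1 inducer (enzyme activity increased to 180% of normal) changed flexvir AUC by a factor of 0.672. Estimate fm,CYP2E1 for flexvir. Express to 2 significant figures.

0.61

CL'/CL = 1 / 0.672 = 1.488
1.8·fm + (1 − fm) = 1.488
fm = (1.488 − 1) / (1.8 − 1) = 0.61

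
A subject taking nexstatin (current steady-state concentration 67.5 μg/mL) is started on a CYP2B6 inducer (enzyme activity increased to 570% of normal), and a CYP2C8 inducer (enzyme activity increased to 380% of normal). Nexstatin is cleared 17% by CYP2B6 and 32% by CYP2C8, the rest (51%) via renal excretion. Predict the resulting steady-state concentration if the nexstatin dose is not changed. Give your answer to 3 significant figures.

CYP2B6: 0.17 × 5.7 = 0.969
CYP2C8: 0.32 × 3.8 = 1.216
Other: 0.51 (unchanged)
Relative clearance = 0.969 + 1.216 + 0.51 = 2.695.
Dividing the baseline by the relative clearance: 67.5 / 2.695 = 25.0 μg/mL.

25.0 μg/mL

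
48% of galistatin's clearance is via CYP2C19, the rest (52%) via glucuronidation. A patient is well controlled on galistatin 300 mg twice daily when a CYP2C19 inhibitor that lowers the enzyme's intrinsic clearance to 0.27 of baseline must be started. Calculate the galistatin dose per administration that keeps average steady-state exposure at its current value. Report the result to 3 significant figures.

The CYP2C19 pathway (48% of clearance) drops to 0.27× activity: 0.48 × 0.27 = 0.1296.
Non-CYP routes (52%) are unchanged.
CL_new/CL_old = 0.1296 + 0.52 = 0.6496.
To maintain the same steady-state level, dose must scale with clearance: new dose = 300 × 0.6496 = 195 mg.

195 mg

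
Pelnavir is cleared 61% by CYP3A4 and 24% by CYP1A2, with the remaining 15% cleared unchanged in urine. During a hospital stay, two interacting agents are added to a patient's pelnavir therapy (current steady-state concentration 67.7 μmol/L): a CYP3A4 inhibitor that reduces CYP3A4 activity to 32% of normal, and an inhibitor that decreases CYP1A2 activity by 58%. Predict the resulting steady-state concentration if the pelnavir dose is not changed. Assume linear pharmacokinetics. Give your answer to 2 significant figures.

1.5 × 10² μmol/L

The CYP3A4 pathway (61% of clearance) drops to 0.32× activity: 0.61 × 0.32 = 0.1952.
The CYP1A2 pathway (24% of clearance) falls to 0.42× activity: 0.24 × 0.42 = 0.1008.
The remaining 15% of clearance is unaffected.
Relative clearance = 0.1952 + 0.1008 + 0.15 = 0.446.
New steady-state concentration = 67.7 / 0.446 = 1.5 × 10² μmol/L (concentration scales inversely with clearance).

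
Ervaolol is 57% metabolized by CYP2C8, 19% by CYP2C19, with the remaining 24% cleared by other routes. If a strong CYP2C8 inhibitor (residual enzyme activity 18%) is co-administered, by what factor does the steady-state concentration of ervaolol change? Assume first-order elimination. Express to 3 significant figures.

The CYP2C8 pathway (57% of clearance) drops to 0.18× activity: 0.57 × 0.18 = 0.1026.
CYP2C19 (19%) and the residual 24% are unaffected.
Relative clearance = 0.1026 + 0.19 + 0.24 = 0.5326.
Steady-state concentration ratio = CL_old/CL_new = 1 / 0.5326 = 1.88.

1.88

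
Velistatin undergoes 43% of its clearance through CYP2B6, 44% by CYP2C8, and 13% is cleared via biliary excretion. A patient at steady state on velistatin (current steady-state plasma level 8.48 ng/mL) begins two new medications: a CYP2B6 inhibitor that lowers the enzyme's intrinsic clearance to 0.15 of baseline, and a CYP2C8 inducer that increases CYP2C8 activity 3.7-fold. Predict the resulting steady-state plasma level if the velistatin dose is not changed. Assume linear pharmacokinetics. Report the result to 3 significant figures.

The CYP2B6 pathway (43% of clearance) is reduced to 0.15× activity: 0.43 × 0.15 = 0.0645.
The CYP2C8 pathway (44% of clearance) is boosted to 3.7× activity: 0.44 × 3.7 = 1.628.
The remaining 13% of clearance is unaffected.
Relative clearance = 0.0645 + 1.628 + 0.13 = 1.8225.
Dividing the baseline by the relative clearance: 8.48 / 1.8225 = 4.65 ng/mL.

4.65 ng/mL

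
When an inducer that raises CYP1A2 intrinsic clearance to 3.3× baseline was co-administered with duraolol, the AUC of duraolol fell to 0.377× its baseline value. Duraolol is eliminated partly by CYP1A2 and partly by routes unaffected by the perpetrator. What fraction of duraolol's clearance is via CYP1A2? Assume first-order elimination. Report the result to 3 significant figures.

0.718

Let x = fm,CYP1A2. Because AUC ∝ 1/CL, relative clearance rose to 1/0.377 = 2.653.
Setting x·3.3 + (1 − x) = 2.653 and solving: x = (2.653 − 1)/(3.3 − 1) = 0.718.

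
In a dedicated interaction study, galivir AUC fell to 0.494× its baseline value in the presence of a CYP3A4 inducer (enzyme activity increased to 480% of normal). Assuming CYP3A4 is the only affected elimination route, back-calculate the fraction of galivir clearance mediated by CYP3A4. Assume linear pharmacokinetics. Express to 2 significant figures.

0.27

Let fm be the CYP3A4 fraction. New clearance relative to baseline = fm × 4.8 + (1 − fm).
AUC ratio = 1 / (new CL fraction), so new CL fraction = 1 / 0.494 = 2.024.
fm × 4.8 + 1 − fm = 2.024  ⇒  fm × (4.8 − 1) = 1.024  ⇒  fm = 0.27.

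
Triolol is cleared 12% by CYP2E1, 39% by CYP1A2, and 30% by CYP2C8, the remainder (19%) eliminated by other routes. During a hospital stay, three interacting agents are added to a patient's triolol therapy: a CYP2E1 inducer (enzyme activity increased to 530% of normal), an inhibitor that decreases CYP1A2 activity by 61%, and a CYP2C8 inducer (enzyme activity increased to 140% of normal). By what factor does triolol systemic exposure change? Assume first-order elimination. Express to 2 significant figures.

The CYP2E1 pathway (12% of clearance) is boosted to 5.3× activity: 0.12 × 5.3 = 0.636.
The CYP1A2 pathway (39% of clearance) falls to 0.39× activity: 0.39 × 0.39 = 0.1521.
The CYP2C8 pathway (30% of clearance) is boosted to 1.4× activity: 0.3 × 1.4 = 0.42.
Non-CYP routes (19%) are unchanged.
CL_new/CL_old = 0.636 + 0.1521 + 0.42 + 0.19 = 1.3981.
Because systemic exposure varies inversely with clearance, the combined effect is 1 / 1.3981 = 0.72.

0.72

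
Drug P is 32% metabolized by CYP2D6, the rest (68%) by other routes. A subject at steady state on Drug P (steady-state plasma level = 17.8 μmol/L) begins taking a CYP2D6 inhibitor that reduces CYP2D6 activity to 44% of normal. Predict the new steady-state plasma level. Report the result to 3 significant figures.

21.7 μmol/L

CYP2D6: 0.32 × 0.44 = 0.1408
Other: 0.68 (unchanged)
CL_new/CL_old = 0.1408 + 0.68 = 0.8208.
With dosing unchanged, steady-state plasma level scales as 1/CL: 17.8 / 0.8208 = 21.7 μmol/L.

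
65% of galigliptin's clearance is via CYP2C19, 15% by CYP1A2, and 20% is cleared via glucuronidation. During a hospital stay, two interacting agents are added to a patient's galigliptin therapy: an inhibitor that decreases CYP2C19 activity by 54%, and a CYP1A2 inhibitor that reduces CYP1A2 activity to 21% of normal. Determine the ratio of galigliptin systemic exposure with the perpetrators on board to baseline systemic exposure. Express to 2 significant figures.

CYP2C19: 0.65 × 0.46 = 0.299
CYP1A2: 0.15 × 0.21 = 0.0315
Other: 0.2 (unchanged)
New clearance relative to baseline: 0.299 + 0.0315 + 0.2 = 0.5305.
Because systemic exposure varies inversely with clearance, the combined effect is 1 / 0.5305 = 1.9.

1.9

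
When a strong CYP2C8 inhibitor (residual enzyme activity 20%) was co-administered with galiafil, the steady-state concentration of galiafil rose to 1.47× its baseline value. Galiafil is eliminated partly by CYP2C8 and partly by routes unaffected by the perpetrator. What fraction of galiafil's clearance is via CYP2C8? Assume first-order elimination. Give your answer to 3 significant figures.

Write x for the fraction cleared via CYP2C8. The observed steady-state concentration change means clearance fell to 1/1.47 = 0.6803 of baseline.
Only the CYP2C8 route changed, so 0.6803 = x·0.2 + (1 − x), giving x = 0.400.

0.400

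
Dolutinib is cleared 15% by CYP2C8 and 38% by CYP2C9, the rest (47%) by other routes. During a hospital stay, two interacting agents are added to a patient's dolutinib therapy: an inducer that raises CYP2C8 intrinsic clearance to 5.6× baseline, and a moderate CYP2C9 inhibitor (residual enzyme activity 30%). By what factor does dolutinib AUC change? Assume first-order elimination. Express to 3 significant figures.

0.702

CYP2C8: 0.15 × 5.6 = 0.84
CYP2C9: 0.38 × 0.3 = 0.114
Other: 0.47 (unchanged)
New clearance relative to baseline: 0.84 + 0.114 + 0.47 = 1.424.
Because AUC varies inversely with clearance, the combined effect is 1 / 1.424 = 0.702.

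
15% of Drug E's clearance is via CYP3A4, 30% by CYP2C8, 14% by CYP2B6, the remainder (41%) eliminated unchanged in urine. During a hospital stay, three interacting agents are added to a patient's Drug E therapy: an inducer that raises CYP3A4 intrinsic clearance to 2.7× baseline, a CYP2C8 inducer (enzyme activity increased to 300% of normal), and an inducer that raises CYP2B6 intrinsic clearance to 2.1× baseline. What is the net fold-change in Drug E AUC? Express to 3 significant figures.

The CYP3A4 pathway (15% of clearance) rises to 2.7× activity: 0.15 × 2.7 = 0.405.
The CYP2C8 pathway (30% of clearance) rises to 3× activity: 0.3 × 3 = 0.9.
The CYP2B6 pathway (14% of clearance) rises to 2.1× activity: 0.14 × 2.1 = 0.294.
Non-CYP routes (41%) are unchanged.
CL_new/CL_old = 0.405 + 0.9 + 0.294 + 0.41 = 2.009.
Because AUC varies inversely with clearance, the combined effect is 1 / 2.009 = 0.498.

0.498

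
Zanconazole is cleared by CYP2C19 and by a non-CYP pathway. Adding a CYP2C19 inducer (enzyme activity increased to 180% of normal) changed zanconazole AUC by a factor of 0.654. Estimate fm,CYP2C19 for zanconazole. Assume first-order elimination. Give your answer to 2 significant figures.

0.66

CL'/CL = 1 / 0.654 = 1.529
1.8·fm + (1 − fm) = 1.529
fm = (1.529 − 1) / (1.8 − 1) = 0.66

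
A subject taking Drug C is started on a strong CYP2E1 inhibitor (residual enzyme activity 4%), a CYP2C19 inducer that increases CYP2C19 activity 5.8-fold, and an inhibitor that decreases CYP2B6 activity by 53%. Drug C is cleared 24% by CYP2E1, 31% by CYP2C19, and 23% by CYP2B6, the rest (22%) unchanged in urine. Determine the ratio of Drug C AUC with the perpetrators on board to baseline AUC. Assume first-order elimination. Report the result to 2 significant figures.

0.47

The CYP2E1 pathway (24% of clearance) is reduced to 0.04× activity: 0.24 × 0.04 = 0.0096.
The CYP2C19 pathway (31% of clearance) rises to 5.8× activity: 0.31 × 5.8 = 1.798.
The CYP2B6 pathway (23% of clearance) is reduced to 0.47× activity: 0.23 × 0.47 = 0.1081.
The remaining 22% of clearance is unaffected.
CL_new/CL_old = 0.0096 + 1.798 + 0.1081 + 0.22 = 2.1357.
Because AUC varies inversely with clearance, the combined effect is 1 / 2.1357 = 0.47.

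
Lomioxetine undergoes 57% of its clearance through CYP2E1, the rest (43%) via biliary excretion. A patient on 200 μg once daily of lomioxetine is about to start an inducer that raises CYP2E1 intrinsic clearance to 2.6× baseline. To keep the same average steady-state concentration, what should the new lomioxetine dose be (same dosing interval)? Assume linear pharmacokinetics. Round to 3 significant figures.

The CYP2E1 pathway (57% of clearance) is boosted to 2.6× activity: 0.57 × 2.6 = 1.482.
Non-CYP routes (43%) are unchanged.
New clearance relative to baseline: 1.482 + 0.43 = 1.912.
Exposure is unchanged when dose changes in proportion to clearance. New dose = 200 μg × 1.912 = 382 μg.

382 μg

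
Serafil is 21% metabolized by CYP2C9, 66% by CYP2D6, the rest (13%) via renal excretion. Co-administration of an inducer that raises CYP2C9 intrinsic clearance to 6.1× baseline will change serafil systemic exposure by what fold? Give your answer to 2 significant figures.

0.48

The CYP2C9 pathway (21% of clearance) rises to 6.1× activity: 0.21 × 6.1 = 1.281.
CYP2D6 (66%) and the residual 13% are unaffected.
CL_new/CL_old = 1.281 + 0.66 + 0.13 = 2.071.
Systemic exposure is inversely proportional to clearance, so the fold-change is 1 / 2.071 = 0.48.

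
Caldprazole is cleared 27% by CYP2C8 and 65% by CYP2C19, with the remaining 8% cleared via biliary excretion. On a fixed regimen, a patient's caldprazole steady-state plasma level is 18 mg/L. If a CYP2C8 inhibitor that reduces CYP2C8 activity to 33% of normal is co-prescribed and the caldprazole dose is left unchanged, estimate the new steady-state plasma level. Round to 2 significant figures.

The CYP2C8 pathway (27% of clearance) is reduced to 0.33× activity: 0.27 × 0.33 = 0.0891.
CYP2C19 (65%) and the residual 8% are unaffected.
Relative clearance = 0.0891 + 0.65 + 0.08 = 0.8191.
New steady-state plasma level = baseline ÷ relative clearance = 18 / 0.8191 = 22 mg/L.

22 mg/L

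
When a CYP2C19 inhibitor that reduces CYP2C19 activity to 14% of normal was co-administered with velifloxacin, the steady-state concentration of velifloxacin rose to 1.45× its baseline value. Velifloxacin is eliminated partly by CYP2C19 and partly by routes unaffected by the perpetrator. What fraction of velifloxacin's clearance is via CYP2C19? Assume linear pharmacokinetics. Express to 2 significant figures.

Let x = fm,CYP2C19. Because steady-state concentration ∝ 1/CL, relative clearance fell to 1/1.45 = 0.6897.
Only the CYP2C19 route changed, so 0.6897 = x·0.14 + (1 − x), giving x = 0.36.

0.36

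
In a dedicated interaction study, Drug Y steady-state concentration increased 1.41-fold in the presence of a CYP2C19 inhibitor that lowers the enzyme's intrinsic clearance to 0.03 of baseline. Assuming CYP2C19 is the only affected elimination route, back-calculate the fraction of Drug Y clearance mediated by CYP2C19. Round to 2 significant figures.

Let fm be the CYP2C19 fraction. New clearance relative to baseline = fm × 0.03 + (1 − fm).
Steady-state concentration ratio = 1 / (new CL fraction), so new CL fraction = 1 / 1.41 = 0.7092.
fm × 0.03 + 1 − fm = 0.7092  ⇒  fm × (0.03 − 1) = −0.2908  ⇒  fm = 0.30.

0.30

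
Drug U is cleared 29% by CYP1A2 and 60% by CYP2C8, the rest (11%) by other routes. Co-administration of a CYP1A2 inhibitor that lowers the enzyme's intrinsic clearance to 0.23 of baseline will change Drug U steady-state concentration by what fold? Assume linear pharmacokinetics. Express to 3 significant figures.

CYP1A2: 0.29 × 0.23 = 0.0667
CYP2C8: 0.6 (unchanged)
Other: 0.11 (unchanged)
CL_new/CL_old = 0.0667 + 0.6 + 0.11 = 0.7767.
Steady-state concentration ratio = CL_old/CL_new = 1 / 0.7767 = 1.29.

1.29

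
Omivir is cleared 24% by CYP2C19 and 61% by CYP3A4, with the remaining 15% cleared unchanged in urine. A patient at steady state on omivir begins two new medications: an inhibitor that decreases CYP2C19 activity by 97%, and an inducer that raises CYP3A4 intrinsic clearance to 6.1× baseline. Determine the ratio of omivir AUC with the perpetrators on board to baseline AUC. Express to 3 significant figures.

The CYP2C19 pathway (24% of clearance) falls to 0.03× activity: 0.24 × 0.03 = 0.0072.
The CYP3A4 pathway (61% of clearance) is boosted to 6.1× activity: 0.61 × 6.1 = 3.721.
Non-CYP routes (15%) are unchanged.
New clearance relative to baseline: 0.0072 + 3.721 + 0.15 = 3.8782.
AUC ∝ 1/CL: fold-change = 1 / 3.8782 = 0.258.

0.258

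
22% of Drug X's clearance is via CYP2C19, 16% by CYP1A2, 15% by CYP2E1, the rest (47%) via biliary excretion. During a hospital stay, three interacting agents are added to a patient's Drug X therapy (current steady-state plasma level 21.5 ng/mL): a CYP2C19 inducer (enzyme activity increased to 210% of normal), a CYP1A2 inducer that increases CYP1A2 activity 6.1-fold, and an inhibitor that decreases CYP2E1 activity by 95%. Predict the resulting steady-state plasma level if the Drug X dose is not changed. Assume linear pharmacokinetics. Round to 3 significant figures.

CYP2C19: 0.22 × 2.1 = 0.462
CYP1A2: 0.16 × 6.1 = 0.976
CYP2E1: 0.15 × 0.05 = 0.0075
Other: 0.47 (unchanged)
New clearance relative to baseline: 0.462 + 0.976 + 0.0075 + 0.47 = 1.9155.
Dividing the baseline by the relative clearance: 21.5 / 1.9155 = 11.2 ng/mL.

11.2 ng/mL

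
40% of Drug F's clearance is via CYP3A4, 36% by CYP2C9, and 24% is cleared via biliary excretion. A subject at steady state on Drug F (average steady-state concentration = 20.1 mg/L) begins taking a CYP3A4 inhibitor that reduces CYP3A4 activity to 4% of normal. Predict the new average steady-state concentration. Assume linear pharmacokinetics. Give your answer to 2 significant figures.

The CYP3A4 pathway (40% of clearance) drops to 0.04× activity: 0.4 × 0.04 = 0.016.
CYP2C9 (36%) and the residual 24% are unaffected.
New clearance relative to baseline: 0.016 + 0.36 + 0.24 = 0.616.
Average steady-state concentration ∝ 1/CL, so new value = 20.1 / 0.616 = 33 mg/L.

33 mg/L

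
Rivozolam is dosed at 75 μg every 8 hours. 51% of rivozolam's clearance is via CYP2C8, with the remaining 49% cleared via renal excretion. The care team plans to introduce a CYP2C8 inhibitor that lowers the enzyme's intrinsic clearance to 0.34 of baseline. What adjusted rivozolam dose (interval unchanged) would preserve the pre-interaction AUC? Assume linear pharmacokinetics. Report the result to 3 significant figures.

49.8 μg

CYP2C8: 0.51 × 0.34 = 0.1734
Other: 0.49 (unchanged)
New clearance relative to baseline: 0.1734 + 0.49 = 0.6634.
Css,avg = (dose rate)/CL, so holding Css fixed requires dose ∝ CL: 75 × 0.6634 = 49.8 μg.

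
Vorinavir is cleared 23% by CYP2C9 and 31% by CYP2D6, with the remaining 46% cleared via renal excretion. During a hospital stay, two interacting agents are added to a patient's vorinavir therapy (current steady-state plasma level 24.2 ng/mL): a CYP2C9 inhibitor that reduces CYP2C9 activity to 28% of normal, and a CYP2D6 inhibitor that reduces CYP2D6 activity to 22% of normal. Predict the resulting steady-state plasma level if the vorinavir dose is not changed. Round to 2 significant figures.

41 ng/mL

The CYP2C9 pathway (23% of clearance) drops to 0.28× activity: 0.23 × 0.28 = 0.0644.
The CYP2D6 pathway (31% of clearance) is reduced to 0.22× activity: 0.31 × 0.22 = 0.0682.
Non-CYP routes (46%) are unchanged.
Relative clearance = 0.0644 + 0.0682 + 0.46 = 0.5926.
Dividing the baseline by the relative clearance: 24.2 / 0.5926 = 41 ng/mL.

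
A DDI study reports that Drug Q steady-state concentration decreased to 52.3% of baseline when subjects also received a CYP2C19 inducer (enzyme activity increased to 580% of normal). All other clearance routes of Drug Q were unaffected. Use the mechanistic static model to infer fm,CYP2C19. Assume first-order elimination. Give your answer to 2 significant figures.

0.19

Call the CYP2C19 fraction fm. After the interaction, CL_new/CL_old = fm × 5.8 + (1 − fm).
Steady-state concentration ratio = 1 / (new CL fraction), so new CL fraction = 1 / 0.523 = 1.912.
fm × 5.8 + 1 − fm = 1.912  ⇒  fm × (5.8 − 1) = 0.912  ⇒  fm = 0.19.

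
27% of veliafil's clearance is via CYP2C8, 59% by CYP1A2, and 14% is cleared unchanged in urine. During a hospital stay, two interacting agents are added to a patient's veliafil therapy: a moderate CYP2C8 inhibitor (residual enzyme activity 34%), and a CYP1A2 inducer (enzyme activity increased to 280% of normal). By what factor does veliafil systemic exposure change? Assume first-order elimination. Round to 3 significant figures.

The CYP2C8 pathway (27% of clearance) drops to 0.34× activity: 0.27 × 0.34 = 0.0918.
The CYP1A2 pathway (59% of clearance) increases to 2.8× activity: 0.59 × 2.8 = 1.652.
Non-CYP routes (14%) are unchanged.
New clearance relative to baseline: 0.0918 + 1.652 + 0.14 = 1.8838.
Net systemic exposure ratio = 1 / 1.8838 = 0.531.

0.531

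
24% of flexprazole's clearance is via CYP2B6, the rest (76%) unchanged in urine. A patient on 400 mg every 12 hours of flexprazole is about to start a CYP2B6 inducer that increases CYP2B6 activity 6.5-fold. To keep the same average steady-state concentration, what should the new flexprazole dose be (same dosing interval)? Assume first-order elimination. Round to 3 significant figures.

928 mg

The CYP2B6 pathway (24% of clearance) is boosted to 6.5× activity: 0.24 × 6.5 = 1.56.
The remaining 76% of clearance is unaffected.
CL_new/CL_old = 1.56 + 0.76 = 2.32.
Css,avg = (dose rate)/CL, so holding Css fixed requires dose ∝ CL: 400 × 2.32 = 928 mg.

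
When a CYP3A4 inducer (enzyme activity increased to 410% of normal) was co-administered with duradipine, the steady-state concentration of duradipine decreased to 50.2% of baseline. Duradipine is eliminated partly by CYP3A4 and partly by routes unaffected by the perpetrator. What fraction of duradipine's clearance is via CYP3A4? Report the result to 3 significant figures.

Let fm be the CYP3A4 fraction. New clearance relative to baseline = fm × 4.1 + (1 − fm).
Steady-state concentration ratio = 1 / (new CL fraction), so new CL fraction = 1 / 0.502 = 1.992.
fm × 4.1 + 1 − fm = 1.992  ⇒  fm × (4.1 − 1) = 0.992  ⇒  fm = 0.320.

0.320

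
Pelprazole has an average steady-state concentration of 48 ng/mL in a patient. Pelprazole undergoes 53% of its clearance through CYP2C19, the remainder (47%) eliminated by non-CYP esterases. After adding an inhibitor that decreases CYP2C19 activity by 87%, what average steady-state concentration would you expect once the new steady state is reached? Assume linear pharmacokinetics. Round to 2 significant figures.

89 ng/mL

The CYP2C19 pathway (53% of clearance) is reduced to 0.13× activity: 0.53 × 0.13 = 0.0689.
Non-CYP routes (47%) are unchanged.
CL_new/CL_old = 0.0689 + 0.47 = 0.5389.
With dosing unchanged, average steady-state concentration scales as 1/CL: 48 / 0.5389 = 89 ng/mL.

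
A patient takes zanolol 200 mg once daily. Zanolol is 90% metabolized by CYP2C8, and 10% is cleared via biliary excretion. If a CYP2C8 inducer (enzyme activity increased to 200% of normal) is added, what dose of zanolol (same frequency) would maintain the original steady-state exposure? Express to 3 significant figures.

The CYP2C8 pathway (90% of clearance) rises to 2× activity: 0.9 × 2 = 1.8.
Non-CYP routes (10%) are unchanged.
Relative clearance = 1.8 + 0.1 = 1.9.
Css,avg = (dose rate)/CL, so holding Css fixed requires dose ∝ CL: 200 × 1.9 = 380 mg.

380 mg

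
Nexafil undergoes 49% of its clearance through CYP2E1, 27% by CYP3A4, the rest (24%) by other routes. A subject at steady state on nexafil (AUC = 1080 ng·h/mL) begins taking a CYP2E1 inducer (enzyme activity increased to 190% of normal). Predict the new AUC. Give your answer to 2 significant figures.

7.5 × 10² ng·h/mL

The CYP2E1 pathway (49% of clearance) increases to 1.9× activity: 0.49 × 1.9 = 0.931.
CYP3A4 (27%) and the residual 24% are unaffected.
CL_new/CL_old = 0.931 + 0.27 + 0.24 = 1.441.
With dosing unchanged, AUC scales as 1/CL: 1080 / 1.441 = 7.5 × 10² ng·h/mL.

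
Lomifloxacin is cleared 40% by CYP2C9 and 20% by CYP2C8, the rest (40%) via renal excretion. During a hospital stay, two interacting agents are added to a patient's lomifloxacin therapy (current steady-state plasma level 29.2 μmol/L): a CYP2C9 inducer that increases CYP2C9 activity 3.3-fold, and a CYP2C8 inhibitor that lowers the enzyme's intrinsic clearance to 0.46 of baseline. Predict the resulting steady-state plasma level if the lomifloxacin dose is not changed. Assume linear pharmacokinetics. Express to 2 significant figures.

16 μmol/L

CYP2C9: 0.4 × 3.3 = 1.32
CYP2C8: 0.2 × 0.46 = 0.092
Other: 0.4 (unchanged)
Relative clearance = 1.32 + 0.092 + 0.4 = 1.812.
Steady-state plasma level ∝ 1/CL: new value = 29.2 / 1.812 = 16 μmol/L.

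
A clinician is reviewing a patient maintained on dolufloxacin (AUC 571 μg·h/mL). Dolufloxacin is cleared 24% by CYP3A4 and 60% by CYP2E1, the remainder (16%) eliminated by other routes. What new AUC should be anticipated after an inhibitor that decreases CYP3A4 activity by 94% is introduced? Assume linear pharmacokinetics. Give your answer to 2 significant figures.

The CYP3A4 pathway (24% of clearance) is reduced to 0.06× activity: 0.24 × 0.06 = 0.0144.
CYP2E1 (60%) and the residual 16% are unaffected.
New clearance relative to baseline: 0.0144 + 0.6 + 0.16 = 0.7744.
New AUC = baseline ÷ relative clearance = 571 / 0.7744 = 7.4 × 10² μg·h/mL.

7.4 × 10² μg·h/mL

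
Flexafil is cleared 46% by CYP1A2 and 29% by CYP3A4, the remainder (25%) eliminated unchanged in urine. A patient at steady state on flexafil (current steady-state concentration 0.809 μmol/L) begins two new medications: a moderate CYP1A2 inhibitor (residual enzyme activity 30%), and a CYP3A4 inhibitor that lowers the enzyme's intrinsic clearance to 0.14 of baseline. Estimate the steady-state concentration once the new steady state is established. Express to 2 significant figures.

1.9 μmol/L

The CYP1A2 pathway (46% of clearance) falls to 0.3× activity: 0.46 × 0.3 = 0.138.
The CYP3A4 pathway (29% of clearance) drops to 0.14× activity: 0.29 × 0.14 = 0.0406.
Non-CYP routes (25%) are unchanged.
CL_new/CL_old = 0.138 + 0.0406 + 0.25 = 0.4286.
New steady-state concentration = 0.809 / 0.4286 = 1.9 μmol/L (concentration scales inversely with clearance).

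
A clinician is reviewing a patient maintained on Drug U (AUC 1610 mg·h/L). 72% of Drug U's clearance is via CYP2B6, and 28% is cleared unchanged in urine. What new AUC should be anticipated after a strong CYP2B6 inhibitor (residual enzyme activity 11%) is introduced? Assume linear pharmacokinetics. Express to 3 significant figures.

4.48 × 10³ mg·h/L

CYP2B6: 0.72 × 0.11 = 0.0792
Other: 0.28 (unchanged)
CL_new/CL_old = 0.0792 + 0.28 = 0.3592.
New AUC = baseline ÷ relative clearance = 1610 / 0.3592 = 4.48 × 10³ mg·h/L.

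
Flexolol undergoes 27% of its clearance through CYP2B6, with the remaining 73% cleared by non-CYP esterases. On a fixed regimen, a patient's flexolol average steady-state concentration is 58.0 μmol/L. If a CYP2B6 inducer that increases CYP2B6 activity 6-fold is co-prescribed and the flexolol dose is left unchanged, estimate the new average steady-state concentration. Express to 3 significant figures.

The CYP2B6 pathway (27% of clearance) rises to 6× activity: 0.27 × 6 = 1.62.
The remaining 73% of clearance is unaffected.
CL_new/CL_old = 1.62 + 0.73 = 2.35.
New average steady-state concentration = baseline ÷ relative clearance = 58.0 / 2.35 = 24.7 μmol/L.

24.7 μmol/L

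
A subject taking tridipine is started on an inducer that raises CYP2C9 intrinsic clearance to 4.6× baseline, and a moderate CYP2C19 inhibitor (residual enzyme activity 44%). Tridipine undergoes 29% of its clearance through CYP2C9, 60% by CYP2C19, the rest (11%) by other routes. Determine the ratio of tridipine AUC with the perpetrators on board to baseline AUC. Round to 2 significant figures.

CYP2C9: 0.29 × 4.6 = 1.334
CYP2C19: 0.6 × 0.44 = 0.264
Other: 0.11 (unchanged)
CL_new/CL_old = 1.334 + 0.264 + 0.11 = 1.708.
Net AUC ratio = 1 / 1.708 = 0.59.

0.59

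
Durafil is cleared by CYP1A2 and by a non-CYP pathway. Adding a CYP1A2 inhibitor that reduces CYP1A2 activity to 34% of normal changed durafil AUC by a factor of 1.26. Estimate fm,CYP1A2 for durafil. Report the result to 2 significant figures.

0.31

Call the CYP1A2 fraction fm. After the interaction, CL_new/CL_old = fm × 0.34 + (1 − fm).
AUC ratio = 1 / (new CL fraction), so new CL fraction = 1 / 1.26 = 0.7937.
fm × 0.34 + 1 − fm = 0.7937  ⇒  fm × (0.34 − 1) = −0.2063  ⇒  fm = 0.31.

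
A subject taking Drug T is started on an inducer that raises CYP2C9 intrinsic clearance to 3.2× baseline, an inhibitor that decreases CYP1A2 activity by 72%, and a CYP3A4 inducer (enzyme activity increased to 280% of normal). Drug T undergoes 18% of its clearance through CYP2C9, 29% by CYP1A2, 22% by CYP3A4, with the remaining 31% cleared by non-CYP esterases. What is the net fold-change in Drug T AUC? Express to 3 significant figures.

The CYP2C9 pathway (18% of clearance) increases to 3.2× activity: 0.18 × 3.2 = 0.576.
The CYP1A2 pathway (29% of clearance) drops to 0.28× activity: 0.29 × 0.28 = 0.0812.
The CYP3A4 pathway (22% of clearance) is boosted to 2.8× activity: 0.22 × 2.8 = 0.616.
The remaining 31% of clearance is unaffected.
Relative clearance = 0.576 + 0.0812 + 0.616 + 0.31 = 1.5832.
AUC ∝ 1/CL: fold-change = 1 / 1.5832 = 0.632.

0.632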